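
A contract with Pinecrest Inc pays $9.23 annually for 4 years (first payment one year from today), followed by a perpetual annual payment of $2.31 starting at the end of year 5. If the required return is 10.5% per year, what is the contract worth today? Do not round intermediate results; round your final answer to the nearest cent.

PV of 4-year annuity: $9.23 × [1 − (1+0.105)^−4] / 0.105 = 28.94397
Perpetuity value at year 4: $2.31 / 0.105 = 22.00000
PV of perpetuity: 22.00000 / (1+0.105)^4 = 14.75617
Total PV = 28.94397 + 14.75617 = 43.70014

$43.70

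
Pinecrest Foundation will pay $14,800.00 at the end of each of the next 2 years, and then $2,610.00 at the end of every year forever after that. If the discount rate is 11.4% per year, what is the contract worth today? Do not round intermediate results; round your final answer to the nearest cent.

PV of 2-year annuity: $14,800.00 × [1 − (1+0.114)^−2] / 0.114 = 25211.36249
Perpetuity value at year 2: $2,610.00 / 0.114 = 22894.73684
PV of perpetuity: 22894.73684 / (1+0.114)^2 = 18448.67900
Total PV = 25211.36249 + 18448.67900 = 43660.04148

$43660.04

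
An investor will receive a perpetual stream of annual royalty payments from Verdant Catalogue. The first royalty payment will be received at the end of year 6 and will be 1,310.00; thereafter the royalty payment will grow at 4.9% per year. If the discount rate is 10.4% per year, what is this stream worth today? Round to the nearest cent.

14523.23

Value at end of year 5: C₁ / (r − g) = 1,310.00 / (0.104 − 0.049) = 23,818.1818
Discount to today: PV = 23,818.1818 / (1 + 0.104)^5 = 23,818.1818 / 1.640006 = 14,523.23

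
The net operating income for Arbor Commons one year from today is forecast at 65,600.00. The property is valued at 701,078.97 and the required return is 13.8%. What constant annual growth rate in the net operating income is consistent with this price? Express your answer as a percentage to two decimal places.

P = D₁/(r−g) ⇒ g = r − D₁/P = 0.138 − 65,600.00/701,078.97 = 0.044430

4.44%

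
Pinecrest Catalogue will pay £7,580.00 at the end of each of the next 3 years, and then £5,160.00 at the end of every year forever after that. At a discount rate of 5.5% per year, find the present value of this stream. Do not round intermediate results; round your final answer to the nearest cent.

£100347.18

PV of 3-year annuity: £7,580.00 × [1 − (1+0.055)^−3] / 0.055 = 20450.33501
Perpetuity value at year 3: £5,160.00 / 0.055 = 93818.18182
PV of perpetuity: 93818.18182 / (1+0.055)^3 = 79896.84559
Total PV = 20450.33501 + 79896.84559 = 100347.18059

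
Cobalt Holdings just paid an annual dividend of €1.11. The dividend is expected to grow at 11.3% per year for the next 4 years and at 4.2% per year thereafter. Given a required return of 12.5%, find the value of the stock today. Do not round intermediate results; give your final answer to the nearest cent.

D_1 = 1.23543
D_2 = 1.37503
D_3 = 1.53041
D_4 = 1.70335
Terminal value at year 4: TV = D_4×(1+g_2)/(r−g_2) = 1.77489/0.083 = 21.38421
P_0 = D_1/(1+r)^1 + D_2/(1+r)^2 + D_3/(1+r)^3 + D_4/(1+r)^4 + TV/(1+r)^4
    = 1.09816 + 1.08645 + 1.07486 + 1.06339 + 13.35006 = 17.67291

€17.67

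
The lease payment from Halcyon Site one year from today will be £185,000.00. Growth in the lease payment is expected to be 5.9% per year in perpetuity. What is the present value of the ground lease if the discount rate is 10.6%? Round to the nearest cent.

£3936170.21

Growing perpetuity: P = D₁ / (r − g) = £185,000.0000 / (0.106 − 0.059) = £3,936,170.21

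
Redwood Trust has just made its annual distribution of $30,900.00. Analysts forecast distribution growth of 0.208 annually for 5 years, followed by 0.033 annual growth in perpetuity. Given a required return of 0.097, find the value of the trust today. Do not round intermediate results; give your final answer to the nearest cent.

D_1 = 37327.20000
D_2 = 45091.25760
D_3 = 54470.23918
D_4 = 65800.04893
D_5 = 79486.45911
Terminal value at year 5: TV = D_5×(1+g_2)/(r−g_2) = 82109.51226/0.064 = 1282961.12904
P_0 = D_1/(1+r)^1 + D_2/(1+r)^2 + D_3/(1+r)^3 + D_4/(1+r)^4 + D_5/(1+r)^5 + TV/(1+r)^5
    = 34026.61805 + 37469.60310 + 41260.96677 + 45435.95976 + 50033.39963 + 807570.34089 = 1015796.88820

$1015796.89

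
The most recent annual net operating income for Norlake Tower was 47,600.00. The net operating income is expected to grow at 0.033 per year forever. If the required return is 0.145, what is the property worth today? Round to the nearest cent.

439025.00

D₁ = D₀ × (1 + g) = 47,600.00 × 1.033 = 49,170.8000
Growing perpetuity: P = D₁ / (r − g) = 49,170.8000 / (0.145 − 0.033) = 439,025.00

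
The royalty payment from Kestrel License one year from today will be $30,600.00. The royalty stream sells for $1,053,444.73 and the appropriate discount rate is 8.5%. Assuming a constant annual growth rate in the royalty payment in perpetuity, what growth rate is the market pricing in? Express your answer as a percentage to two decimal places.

5.60%

P = D₁/(r−g) ⇒ g = r − D₁/P = 0.085 − $30,600.00/$1,053,444.73 = 0.055952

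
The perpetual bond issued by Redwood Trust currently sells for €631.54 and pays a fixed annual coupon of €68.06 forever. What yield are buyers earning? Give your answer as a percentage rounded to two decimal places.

P = C/r ⇒ r = C/P = €68.06/€631.54 = 0.107768

10.78%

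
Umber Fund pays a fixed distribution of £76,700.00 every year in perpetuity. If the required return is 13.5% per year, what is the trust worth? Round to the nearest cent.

£568148.15

Level perpetuity: PV = C / r = £76,700.00 / 0.135 = £568,148.15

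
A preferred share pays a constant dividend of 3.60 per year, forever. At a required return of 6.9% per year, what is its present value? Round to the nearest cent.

Level perpetuity: PV = C / r = 3.60 / 0.069 = 52.17

52.17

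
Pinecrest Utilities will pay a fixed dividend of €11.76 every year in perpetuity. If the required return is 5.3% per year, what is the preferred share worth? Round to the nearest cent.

€221.89

Level perpetuity: PV = C / r = €11.76 / 0.053 = €221.89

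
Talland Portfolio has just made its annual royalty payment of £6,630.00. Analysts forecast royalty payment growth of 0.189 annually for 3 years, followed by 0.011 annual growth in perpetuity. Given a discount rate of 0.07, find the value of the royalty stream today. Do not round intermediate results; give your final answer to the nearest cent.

D_1 = 7883.07000
D_2 = 9372.97023
D_3 = 11144.46160
Terminal value at year 3: TV = D_3×(1+g_2)/(r−g_2) = 11267.05068/0.059 = 190966.96070
P_0 = D_1/(1+r)^1 + D_2/(1+r)^2 + D_3/(1+r)^3 + TV/(1+r)^3
    = 7367.35514 + 8186.71520 + 9097.20035 + 155885.92457 = 180537.19526

£180537.20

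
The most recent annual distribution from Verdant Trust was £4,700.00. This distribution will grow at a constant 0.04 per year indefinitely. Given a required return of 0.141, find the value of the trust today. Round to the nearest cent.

£48396.04

D₁ = D₀ × (1 + g) = £4,700.00 × 1.04 = £4,888.0000
Growing perpetuity: P = D₁ / (r − g) = £4,888.0000 / (0.141 − 0.04) = £48,396.04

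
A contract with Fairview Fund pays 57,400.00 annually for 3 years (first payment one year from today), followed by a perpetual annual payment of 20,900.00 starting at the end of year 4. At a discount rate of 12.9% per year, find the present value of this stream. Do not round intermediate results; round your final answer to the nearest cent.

248344.12

PV of 3-year annuity: 57,400.00 × [1 − (1+0.129)^−3] / 0.129 = 135760.62014
Perpetuity value at year 3: 20,900.00 / 0.129 = 162015.50388
PV of perpetuity: 162015.50388 / (1+0.129)^3 = 112583.50107
Total PV = 135760.62014 + 112583.50107 = 248344.12121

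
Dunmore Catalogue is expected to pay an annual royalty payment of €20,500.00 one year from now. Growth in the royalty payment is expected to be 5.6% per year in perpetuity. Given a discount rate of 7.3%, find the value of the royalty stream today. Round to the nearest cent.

Growing perpetuity: P = D₁ / (r − g) = €20,500.0000 / (0.073 − 0.056) = €1,205,882.35

€1205882.35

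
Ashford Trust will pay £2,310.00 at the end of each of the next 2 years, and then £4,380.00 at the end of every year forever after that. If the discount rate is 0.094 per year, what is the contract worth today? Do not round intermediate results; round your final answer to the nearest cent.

PV of 2-year annuity: £2,310.00 × [1 − (1+0.094)^−2] / 0.094 = 4041.60637
Perpetuity value at year 2: £4,380.00 / 0.094 = 46595.74468
PV of perpetuity: 46595.74468 / (1+0.094)^2 = 38932.43910
Total PV = 4041.60637 + 38932.43910 = 42974.04547

£42974.05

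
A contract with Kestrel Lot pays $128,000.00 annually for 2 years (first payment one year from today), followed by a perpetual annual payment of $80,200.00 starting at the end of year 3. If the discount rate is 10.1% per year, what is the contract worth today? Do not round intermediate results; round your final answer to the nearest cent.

PV of 2-year annuity: $128,000.00 × [1 − (1+0.101)^−2] / 0.101 = 221850.99666
Perpetuity value at year 2: $80,200.00 / 0.101 = 794059.40594
PV of perpetuity: 794059.40594 / (1+0.101)^2 = 655055.89085
Total PV = 221850.99666 + 655055.89085 = 876906.88751

$876906.89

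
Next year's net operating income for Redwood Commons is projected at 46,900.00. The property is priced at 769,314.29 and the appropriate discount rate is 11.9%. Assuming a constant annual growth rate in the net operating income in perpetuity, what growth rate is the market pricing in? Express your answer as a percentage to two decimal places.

5.80%

P = D₁/(r−g) ⇒ g = r − D₁/P = 0.119 − 46,900.00/769,314.29 = 0.058037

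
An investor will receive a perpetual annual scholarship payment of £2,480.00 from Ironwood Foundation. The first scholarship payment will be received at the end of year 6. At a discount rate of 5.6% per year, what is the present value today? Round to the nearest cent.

Value at end of year 5: C / r = £2,480.00 / 0.056 = £44,285.7143
Discount to today: PV = £44,285.7143 / (1 + 0.056)^5 = £44,285.7143 / 1.313166 = £33,724.39

£33724.39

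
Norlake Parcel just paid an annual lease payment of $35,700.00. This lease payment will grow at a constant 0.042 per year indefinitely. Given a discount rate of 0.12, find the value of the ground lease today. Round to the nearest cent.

$476915.38

D₁ = D₀ × (1 + g) = $35,700.00 × 1.042 = $37,199.4000
Growing perpetuity: P = D₁ / (r − g) = $37,199.4000 / (0.12 − 0.042) = $476,915.38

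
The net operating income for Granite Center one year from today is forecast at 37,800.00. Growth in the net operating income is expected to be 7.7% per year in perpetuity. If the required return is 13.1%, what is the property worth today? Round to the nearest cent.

Growing perpetuity: P = D₁ / (r − g) = 37,800.0000 / (0.131 − 0.077) = 700,000.00

700000.00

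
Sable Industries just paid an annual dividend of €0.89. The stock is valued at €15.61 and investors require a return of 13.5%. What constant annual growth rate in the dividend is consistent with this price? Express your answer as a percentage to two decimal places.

7.38%

P = D₀(1+g)/(r−g) ⇒ P(r−g) = D₀(1+g) ⇒ g(P+D₀) = P·r − D₀
g = (P·r − D₀)/(P + D₀) = (€15.61×0.135 − €0.89) / (€15.61 + €0.89) = 0.073779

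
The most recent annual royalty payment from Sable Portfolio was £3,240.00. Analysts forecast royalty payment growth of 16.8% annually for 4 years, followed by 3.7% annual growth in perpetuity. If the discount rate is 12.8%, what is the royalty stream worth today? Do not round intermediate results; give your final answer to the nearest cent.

D_1 = 3784.32000
D_2 = 4420.08576
D_3 = 5162.66017
D_4 = 6029.98708
Terminal value at year 4: TV = D_4×(1+g_2)/(r−g_2) = 6253.09660/0.091 = 68715.34723
P_0 = D_1/(1+r)^1 + D_2/(1+r)^2 + D_3/(1+r)^3 + D_4/(1+r)^4 + TV/(1+r)^4
    = 3354.89362 + 3473.86148 + 3597.04805 + 3724.60295 + 42444.10173 = 56594.50783

£56594.51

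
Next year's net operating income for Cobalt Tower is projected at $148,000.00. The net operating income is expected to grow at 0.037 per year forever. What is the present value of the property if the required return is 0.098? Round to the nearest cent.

Growing perpetuity: P = D₁ / (r − g) = $148,000.0000 / (0.098 − 0.037) = $2,426,229.51

$2426229.51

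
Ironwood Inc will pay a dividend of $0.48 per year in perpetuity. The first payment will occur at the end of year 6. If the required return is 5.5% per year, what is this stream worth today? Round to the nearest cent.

Value at end of year 5: C / r = $0.48 / 0.055 = $8.7273
Discount to today: PV = $8.7273 / (1 + 0.055)^5 = $8.7273 / 1.306960 = $6.68

$6.68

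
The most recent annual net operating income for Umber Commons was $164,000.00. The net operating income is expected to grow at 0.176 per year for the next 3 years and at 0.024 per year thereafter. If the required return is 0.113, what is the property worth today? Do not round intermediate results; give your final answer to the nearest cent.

D_1 = 192864.00000
D_2 = 226808.06400
D_3 = 266726.28326
Terminal value at year 3: TV = D_3×(1+g_2)/(r−g_2) = 273127.71406/0.089 = 3068850.71980
P_0 = D_1/(1+r)^1 + D_2/(1+r)^2 + D_3/(1+r)^3 + TV/(1+r)^3
    = 173283.01887 + 183091.49163 + 193455.16097 + 2225821.17792 = 2775650.84940

$2775650.85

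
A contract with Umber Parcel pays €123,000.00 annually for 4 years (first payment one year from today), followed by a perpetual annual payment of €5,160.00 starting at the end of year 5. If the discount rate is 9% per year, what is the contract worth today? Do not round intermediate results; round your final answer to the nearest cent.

€439101.92

PV of 4-year annuity: €123,000.00 × [1 − (1+0.09)^−4] / 0.09 = 398485.54488
Perpetuity value at year 4: €5,160.00 / 0.09 = 57333.33333
PV of perpetuity: 57333.33333 / (1+0.09)^4 = 40616.37877
Total PV = 398485.54488 + 40616.37877 = 439101.92365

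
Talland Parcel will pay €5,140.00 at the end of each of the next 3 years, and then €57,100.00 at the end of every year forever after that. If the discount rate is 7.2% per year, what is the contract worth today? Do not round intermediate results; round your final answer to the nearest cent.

€657192.83

PV of 3-year annuity: €5,140.00 × [1 − (1+0.072)^−3] / 0.072 = 13439.84612
Perpetuity value at year 3: €57,100.00 / 0.072 = 793055.55556
PV of perpetuity: 793055.55556 / (1+0.072)^3 = 643752.98489
Total PV = 13439.84612 + 643752.98489 = 657192.83100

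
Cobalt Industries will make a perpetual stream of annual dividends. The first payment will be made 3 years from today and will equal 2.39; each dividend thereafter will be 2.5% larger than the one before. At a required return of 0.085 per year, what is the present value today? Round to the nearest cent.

33.84

Value at end of year 2: C₁ / (r − g) = 2.39 / (0.085 − 0.025) = 39.8333
Discount to today: PV = 39.8333 / (1 + 0.085)^2 = 39.8333 / 1.177225 = 33.84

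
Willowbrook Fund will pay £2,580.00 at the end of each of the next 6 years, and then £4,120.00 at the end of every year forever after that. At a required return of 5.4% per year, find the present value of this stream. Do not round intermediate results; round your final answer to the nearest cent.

£68578.73

PV of 6-year annuity: £2,580.00 × [1 − (1+0.054)^−6] / 0.054 = 12929.42289
Perpetuity value at year 6: £4,120.00 / 0.054 = 76296.29630
PV of perpetuity: 76296.29630 / (1+0.054)^6 = 55649.31091
Total PV = 12929.42289 + 55649.31091 = 68578.73380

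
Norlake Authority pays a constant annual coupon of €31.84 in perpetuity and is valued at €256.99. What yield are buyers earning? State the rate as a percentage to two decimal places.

12.39%

P = C/r ⇒ r = C/P = €31.84/€256.99 = 0.123896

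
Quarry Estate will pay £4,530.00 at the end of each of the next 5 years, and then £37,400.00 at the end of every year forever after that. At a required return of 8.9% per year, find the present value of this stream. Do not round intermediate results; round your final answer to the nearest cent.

PV of 5-year annuity: £4,530.00 × [1 − (1+0.089)^−5] / 0.089 = 17665.93387
Perpetuity value at year 5: £37,400.00 / 0.089 = 420224.71910
PV of perpetuity: 420224.71910 / (1+0.089)^5 = 274373.52115
Total PV = 17665.93387 + 274373.52115 = 292039.45502

£292039.46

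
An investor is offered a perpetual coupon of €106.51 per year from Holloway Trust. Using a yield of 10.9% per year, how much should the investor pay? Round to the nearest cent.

Level perpetuity: PV = C / r = €106.51 / 0.109 = €977.16

€977.16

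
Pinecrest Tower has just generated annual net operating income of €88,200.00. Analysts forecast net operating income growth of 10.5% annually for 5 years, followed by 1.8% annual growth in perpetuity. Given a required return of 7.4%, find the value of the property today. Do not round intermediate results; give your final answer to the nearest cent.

€2329184.15

D_1 = 97461.00000
D_2 = 107694.40500
D_3 = 119002.31753
D_4 = 131497.56087
D_5 = 145304.80476
Terminal value at year 5: TV = D_5×(1+g_2)/(r−g_2) = 147920.29124/0.056 = 2641433.77217
P_0 = D_1/(1+r)^1 + D_2/(1+r)^2 + D_3/(1+r)^3 + D_4/(1+r)^4 + D_5/(1+r)^5 + TV/(1+r)^5
    = 90745.81006 + 93365.10252 + 96059.99841 + 98832.67993 + 101685.39229 + 1848495.16697 = 2329184.15017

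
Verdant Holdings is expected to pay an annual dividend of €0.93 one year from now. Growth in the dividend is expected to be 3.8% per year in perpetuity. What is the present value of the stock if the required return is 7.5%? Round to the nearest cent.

Growing perpetuity: P = D₁ / (r − g) = €0.9300 / (0.075 − 0.038) = €25.14

€25.14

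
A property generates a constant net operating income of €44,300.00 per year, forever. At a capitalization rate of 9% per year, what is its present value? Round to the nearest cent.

€492222.22

Level perpetuity: PV = C / r = €44,300.00 / 0.09 = €492,222.22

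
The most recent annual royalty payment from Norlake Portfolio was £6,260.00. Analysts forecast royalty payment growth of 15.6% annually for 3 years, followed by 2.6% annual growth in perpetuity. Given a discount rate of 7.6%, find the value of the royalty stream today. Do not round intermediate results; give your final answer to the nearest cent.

D_1 = 7236.56000
D_2 = 8365.46336
D_3 = 9670.47564
Terminal value at year 3: TV = D_3×(1+g_2)/(r−g_2) = 9921.90801/0.05 = 198438.16022
P_0 = D_1/(1+r)^1 + D_2/(1+r)^2 + D_3/(1+r)^3 + TV/(1+r)^3
    = 6725.42751 + 7225.45929 + 7762.66816 + 159289.95072 = 181003.50569

£181003.51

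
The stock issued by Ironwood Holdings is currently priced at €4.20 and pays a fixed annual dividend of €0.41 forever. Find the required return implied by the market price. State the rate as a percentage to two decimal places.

9.76%

P = C/r ⇒ r = C/P = €0.41/€4.20 = 0.097619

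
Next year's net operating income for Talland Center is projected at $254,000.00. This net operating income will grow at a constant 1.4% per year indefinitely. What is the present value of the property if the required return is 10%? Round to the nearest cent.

$2953488.37

Growing perpetuity: P = D₁ / (r − g) = $254,000.0000 / (0.1 − 0.014) = $2,953,488.37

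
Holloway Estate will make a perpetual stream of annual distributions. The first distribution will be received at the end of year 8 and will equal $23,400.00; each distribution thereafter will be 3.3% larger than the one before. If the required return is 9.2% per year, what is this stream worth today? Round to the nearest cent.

$214193.05

Value at end of year 7: C₁ / (r − g) = $23,400.00 / (0.092 − 0.033) = $396,610.1695
Discount to today: PV = $396,610.1695 / (1 + 0.092)^7 = $396,610.1695 / 1.851648 = $214,193.05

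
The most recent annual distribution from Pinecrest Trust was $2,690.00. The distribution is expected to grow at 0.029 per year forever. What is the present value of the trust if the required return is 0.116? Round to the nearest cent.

D₁ = D₀ × (1 + g) = $2,690.00 × 1.029 = $2,768.0100
Growing perpetuity: P = D₁ / (r − g) = $2,768.0100 / (0.116 − 0.029) = $31,816.21

$31816.21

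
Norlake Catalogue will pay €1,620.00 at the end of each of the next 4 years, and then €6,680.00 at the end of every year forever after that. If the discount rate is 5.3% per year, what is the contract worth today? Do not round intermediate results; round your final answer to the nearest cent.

€108219.56

PV of 4-year annuity: €1,620.00 × [1 − (1+0.053)^−4] / 0.053 = 5704.63321
Perpetuity value at year 4: €6,680.00 / 0.053 = 126037.73585
PV of perpetuity: 126037.73585 / (1+0.053)^4 = 102514.92732
Total PV = 5704.63321 + 102514.92732 = 108219.56053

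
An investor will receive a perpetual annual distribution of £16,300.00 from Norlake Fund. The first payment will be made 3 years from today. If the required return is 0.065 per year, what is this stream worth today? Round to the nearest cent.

£221093.02

Value at end of year 2: C / r = £16,300.00 / 0.065 = £250,769.2308
Discount to today: PV = £250,769.2308 / (1 + 0.065)^2 = £250,769.2308 / 1.134225 = £221,093.02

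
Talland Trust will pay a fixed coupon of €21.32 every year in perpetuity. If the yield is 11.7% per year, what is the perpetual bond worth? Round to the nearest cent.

€182.22

Level perpetuity: PV = C / r = €21.32 / 0.117 = €182.22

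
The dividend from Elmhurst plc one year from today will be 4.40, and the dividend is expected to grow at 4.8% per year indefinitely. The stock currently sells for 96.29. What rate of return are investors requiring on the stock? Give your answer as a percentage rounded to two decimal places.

P = D₁/(r − g) ⇒ r = D₁/P + g = 4.4000/96.29 + 0.048 = 0.045695 + 0.048 = 0.093695

9.37%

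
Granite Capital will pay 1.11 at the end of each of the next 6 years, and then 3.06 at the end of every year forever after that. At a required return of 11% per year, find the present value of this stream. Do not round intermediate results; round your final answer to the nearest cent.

PV of 6-year annuity: 1.11 × [1 − (1+0.11)^−6] / 0.11 = 4.69590
Perpetuity value at year 6: 3.06 / 0.11 = 27.81818
PV of perpetuity: 27.81818 / (1+0.11)^6 = 14.87274
Total PV = 4.69590 + 14.87274 = 19.56863

19.57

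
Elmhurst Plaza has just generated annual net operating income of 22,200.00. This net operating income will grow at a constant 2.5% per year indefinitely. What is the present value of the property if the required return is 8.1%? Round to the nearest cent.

406339.29

D₁ = D₀ × (1 + g) = 22,200.00 × 1.025 = 22,755.0000
Growing perpetuity: P = D₁ / (r − g) = 22,755.0000 / (0.081 − 0.025) = 406,339.29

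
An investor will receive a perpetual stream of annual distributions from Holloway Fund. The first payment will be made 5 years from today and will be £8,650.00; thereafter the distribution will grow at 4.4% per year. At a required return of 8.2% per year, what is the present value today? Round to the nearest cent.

Value at end of year 4: C₁ / (r − g) = £8,650.00 / (0.082 − 0.044) = £227,631.5789
Discount to today: PV = £227,631.5789 / (1 + 0.082)^4 = £227,631.5789 / 1.370595 = £166,082.34

£166082.34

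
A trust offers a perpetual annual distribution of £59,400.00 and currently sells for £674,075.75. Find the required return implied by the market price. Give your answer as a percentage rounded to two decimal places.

8.81%

P = C/r ⇒ r = C/P = £59,400.00/£674,075.75 = 0.088121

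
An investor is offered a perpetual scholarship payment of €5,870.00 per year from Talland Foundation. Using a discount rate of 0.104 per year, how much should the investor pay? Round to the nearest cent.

Level perpetuity: PV = C / r = €5,870.00 / 0.104 = €56,442.31

€56442.31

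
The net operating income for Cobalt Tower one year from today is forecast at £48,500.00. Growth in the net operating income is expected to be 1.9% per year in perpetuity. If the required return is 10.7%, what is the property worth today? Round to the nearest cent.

£551136.36

Growing perpetuity: P = D₁ / (r − g) = £48,500.0000 / (0.107 − 0.019) = £551,136.36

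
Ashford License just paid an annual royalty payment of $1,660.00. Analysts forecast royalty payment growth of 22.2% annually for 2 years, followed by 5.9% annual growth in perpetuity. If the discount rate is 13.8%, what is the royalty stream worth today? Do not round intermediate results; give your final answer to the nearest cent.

D_1 = 2028.52000
D_2 = 2478.85144
Terminal value at year 2: TV = D_2×(1+g_2)/(r−g_2) = 2625.10367/0.079 = 33229.16044
P_0 = D_1/(1+r)^1 + D_2/(1+r)^2 + TV/(1+r)^2
    = 1782.53076 + 1914.10596 + 25658.71155 = 29355.34827

$29355.35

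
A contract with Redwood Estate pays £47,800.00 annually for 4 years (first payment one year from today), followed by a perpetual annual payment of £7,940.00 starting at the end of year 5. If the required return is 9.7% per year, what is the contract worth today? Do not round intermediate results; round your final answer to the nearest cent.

PV of 4-year annuity: £47,800.00 × [1 − (1+0.097)^−4] / 0.097 = 152508.81120
Perpetuity value at year 4: £7,940.00 / 0.097 = 81855.67010
PV of perpetuity: 81855.67010 / (1+0.097)^4 = 56522.61653
Total PV = 152508.81120 + 56522.61653 = 209031.42773

£209031.43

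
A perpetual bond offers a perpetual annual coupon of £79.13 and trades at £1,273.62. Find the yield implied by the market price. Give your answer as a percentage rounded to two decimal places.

6.21%

P = C/r ⇒ r = C/P = £79.13/£1,273.62 = 0.062130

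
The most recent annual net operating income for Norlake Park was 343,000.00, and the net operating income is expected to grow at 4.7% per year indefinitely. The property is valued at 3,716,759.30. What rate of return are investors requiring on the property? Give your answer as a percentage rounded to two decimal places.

14.36%

D₁ = 343,000.00 × 1.047 = 359,121.0000
P = D₁/(r − g) ⇒ r = D₁/P + g = 359,121.0000/3,716,759.30 + 0.047 = 0.096622 + 0.047 = 0.143622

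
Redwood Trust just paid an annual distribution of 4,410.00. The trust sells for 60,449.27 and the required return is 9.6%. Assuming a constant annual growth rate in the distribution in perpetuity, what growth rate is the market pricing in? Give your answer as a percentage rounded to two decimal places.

P = D₀(1+g)/(r−g) ⇒ P(r−g) = D₀(1+g) ⇒ g(P+D₀) = P·r − D₀
g = (P·r − D₀)/(P + D₀) = (60,449.27×0.096 − 4,410.00) / (60,449.27 + 4,410.00) = 0.021479

2.15%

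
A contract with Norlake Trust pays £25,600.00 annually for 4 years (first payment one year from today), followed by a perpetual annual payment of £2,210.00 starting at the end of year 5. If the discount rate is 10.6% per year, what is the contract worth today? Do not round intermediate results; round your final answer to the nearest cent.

PV of 4-year annuity: £25,600.00 × [1 − (1+0.106)^−4] / 0.106 = 80105.69458
Perpetuity value at year 4: £2,210.00 / 0.106 = 20849.05660
PV of perpetuity: 20849.05660 / (1+0.106)^4 = 13933.68219
Total PV = 80105.69458 + 13933.68219 = 94039.37677

£94039.38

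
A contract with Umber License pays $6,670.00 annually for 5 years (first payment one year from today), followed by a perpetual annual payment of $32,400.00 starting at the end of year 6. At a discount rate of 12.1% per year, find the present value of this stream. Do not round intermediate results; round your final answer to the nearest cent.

$175247.02

PV of 5-year annuity: $6,670.00 × [1 − (1+0.121)^−5] / 0.121 = 23984.41204
Perpetuity value at year 5: $32,400.00 / 0.121 = 267768.59504
PV of perpetuity: 267768.59504 / (1+0.121)^5 = 151262.60552
Total PV = 23984.41204 + 151262.60552 = 175247.01756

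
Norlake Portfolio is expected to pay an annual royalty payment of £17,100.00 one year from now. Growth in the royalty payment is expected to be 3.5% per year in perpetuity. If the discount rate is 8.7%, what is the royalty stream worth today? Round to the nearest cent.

Growing perpetuity: P = D₁ / (r − g) = £17,100.0000 / (0.087 − 0.035) = £328,846.15

£328846.15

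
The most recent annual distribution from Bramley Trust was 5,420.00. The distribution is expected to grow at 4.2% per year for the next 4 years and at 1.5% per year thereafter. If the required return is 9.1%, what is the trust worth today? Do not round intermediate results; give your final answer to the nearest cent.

79584.11

D_1 = 5647.64000
D_2 = 5884.84088
D_3 = 6132.00420
D_4 = 6389.54837
Terminal value at year 4: TV = D_4×(1+g_2)/(r−g_2) = 6485.39160/0.076 = 85334.09998
P_0 = D_1/(1+r)^1 + D_2/(1+r)^2 + D_3/(1+r)^3 + D_4/(1+r)^4 + TV/(1+r)^4
    = 5176.57195 + 4944.07697 + 4722.02402 + 4509.94411 + 60231.49044 = 79584.10749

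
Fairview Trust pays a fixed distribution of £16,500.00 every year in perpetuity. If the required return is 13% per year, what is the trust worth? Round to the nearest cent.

Level perpetuity: PV = C / r = £16,500.00 / 0.13 = £126,923.08

£126923.08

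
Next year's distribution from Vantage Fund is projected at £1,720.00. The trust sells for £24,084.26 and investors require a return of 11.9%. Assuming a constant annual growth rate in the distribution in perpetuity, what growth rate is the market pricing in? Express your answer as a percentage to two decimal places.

4.76%

P = D₁/(r−g) ⇒ g = r − D₁/P = 0.119 − £1,720.00/£24,084.26 = 0.047584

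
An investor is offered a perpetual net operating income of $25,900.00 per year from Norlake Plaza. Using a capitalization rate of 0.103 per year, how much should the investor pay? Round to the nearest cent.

Level perpetuity: PV = C / r = $25,900.00 / 0.103 = $251,456.31

$251456.31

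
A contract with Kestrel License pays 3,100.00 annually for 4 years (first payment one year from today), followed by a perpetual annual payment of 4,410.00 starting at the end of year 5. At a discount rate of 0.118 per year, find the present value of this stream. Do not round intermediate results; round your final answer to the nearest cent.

PV of 4-year annuity: 3,100.00 × [1 − (1+0.118)^−4] / 0.118 = 9455.58240
Perpetuity value at year 4: 4,410.00 / 0.118 = 37372.88136
PV of perpetuity: 37372.88136 / (1+0.118)^4 = 23921.55284
Total PV = 9455.58240 + 23921.55284 = 33377.13524

33377.14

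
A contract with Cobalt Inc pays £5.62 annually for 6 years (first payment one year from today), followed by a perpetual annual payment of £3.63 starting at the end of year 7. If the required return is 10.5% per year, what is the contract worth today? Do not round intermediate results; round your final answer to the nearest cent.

PV of 6-year annuity: £5.62 × [1 − (1+0.105)^−6] / 0.105 = 24.12205
Perpetuity value at year 6: £3.63 / 0.105 = 34.57143
PV of perpetuity: 34.57143 / (1+0.105)^6 = 18.99082
Total PV = 24.12205 + 18.99082 = 43.11287

£43.11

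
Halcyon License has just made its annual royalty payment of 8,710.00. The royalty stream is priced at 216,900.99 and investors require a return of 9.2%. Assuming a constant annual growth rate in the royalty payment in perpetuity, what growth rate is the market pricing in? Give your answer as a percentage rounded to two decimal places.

4.98%

P = D₀(1+g)/(r−g) ⇒ P(r−g) = D₀(1+g) ⇒ g(P+D₀) = P·r − D₀
g = (P·r − D₀)/(P + D₀) = (216,900.99×0.092 − 8,710.00) / (216,900.99 + 8,710.00) = 0.049842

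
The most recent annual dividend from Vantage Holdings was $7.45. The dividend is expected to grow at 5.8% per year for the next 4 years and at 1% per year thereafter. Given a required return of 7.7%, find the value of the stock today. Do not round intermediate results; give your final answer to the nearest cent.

$133.10

D_1 = 7.88210
D_2 = 8.33926
D_3 = 8.82294
D_4 = 9.33467
Terminal value at year 4: TV = D_4×(1+g_2)/(r−g_2) = 9.42802/0.067 = 140.71666
P_0 = D_1/(1+r)^1 + D_2/(1+r)^2 + D_3/(1+r)^3 + D_4/(1+r)^4 + TV/(1+r)^4
    = 7.31857 + 7.18946 + 7.06263 + 6.93803 + 104.58820 = 133.09689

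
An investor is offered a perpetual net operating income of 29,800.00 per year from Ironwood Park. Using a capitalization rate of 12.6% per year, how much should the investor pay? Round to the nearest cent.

Level perpetuity: PV = C / r = 29,800.00 / 0.126 = 236,507.94

236507.94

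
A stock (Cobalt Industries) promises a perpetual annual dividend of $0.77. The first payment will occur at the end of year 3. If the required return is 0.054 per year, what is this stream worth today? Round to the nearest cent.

$12.84

Value at end of year 2: C / r = $0.77 / 0.054 = $14.2593
Discount to today: PV = $14.2593 / (1 + 0.054)^2 = $14.2593 / 1.110916 = $12.84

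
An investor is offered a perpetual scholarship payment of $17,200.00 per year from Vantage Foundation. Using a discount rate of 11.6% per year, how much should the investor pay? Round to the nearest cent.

Level perpetuity: PV = C / r = $17,200.00 / 0.116 = $148,275.86

$148275.86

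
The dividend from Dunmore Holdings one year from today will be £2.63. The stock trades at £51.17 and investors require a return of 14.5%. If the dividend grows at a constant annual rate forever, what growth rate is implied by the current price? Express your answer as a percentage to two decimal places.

P = D₁/(r−g) ⇒ g = r − D₁/P = 0.145 − £2.63/£51.17 = 0.093603

9.36%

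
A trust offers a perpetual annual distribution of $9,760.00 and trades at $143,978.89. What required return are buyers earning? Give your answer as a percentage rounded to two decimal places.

P = C/r ⇒ r = C/P = $9,760.00/$143,978.89 = 0.067788

6.78%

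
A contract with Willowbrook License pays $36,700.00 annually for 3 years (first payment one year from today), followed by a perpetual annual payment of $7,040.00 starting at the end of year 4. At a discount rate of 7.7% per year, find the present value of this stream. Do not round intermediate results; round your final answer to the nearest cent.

PV of 3-year annuity: $36,700.00 × [1 − (1+0.077)^−3] / 0.077 = 95093.78369
Perpetuity value at year 3: $7,040.00 / 0.077 = 91428.57143
PV of perpetuity: 91428.57143 / (1+0.077)^3 = 73187.14807
Total PV = 95093.78369 + 73187.14807 = 168280.93176

$168280.93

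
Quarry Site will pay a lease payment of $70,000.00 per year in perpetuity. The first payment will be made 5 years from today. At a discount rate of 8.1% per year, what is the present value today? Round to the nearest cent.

$632863.79

Value at end of year 4: C / r = $70,000.00 / 0.081 = $864,197.5309
Discount to today: PV = $864,197.5309 / (1 + 0.081)^4 = $864,197.5309 / 1.365535 = $632,863.79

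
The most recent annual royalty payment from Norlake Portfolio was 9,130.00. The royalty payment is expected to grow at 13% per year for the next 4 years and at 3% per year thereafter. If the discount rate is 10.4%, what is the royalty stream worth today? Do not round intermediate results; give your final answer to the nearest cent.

178202.00

D_1 = 10316.90000
D_2 = 11658.09700
D_3 = 13173.64961
D_4 = 14886.22406
Terminal value at year 4: TV = D_4×(1+g_2)/(r−g_2) = 15332.81078/0.074 = 207200.14569
P_0 = D_1/(1+r)^1 + D_2/(1+r)^2 + D_3/(1+r)^3 + D_4/(1+r)^4 + TV/(1+r)^4
    = 9345.01812 + 9565.10006 + 9790.36510 + 10020.93529 + 139480.58586 = 178202.00444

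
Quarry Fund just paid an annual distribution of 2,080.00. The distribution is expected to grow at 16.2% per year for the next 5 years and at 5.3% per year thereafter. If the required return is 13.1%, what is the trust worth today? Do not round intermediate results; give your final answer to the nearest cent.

43432.17

D_1 = 2416.96000
D_2 = 2808.50752
D_3 = 3263.48574
D_4 = 3792.17043
D_5 = 4406.50204
Terminal value at year 5: TV = D_5×(1+g_2)/(r−g_2) = 4640.04665/0.078 = 59487.77750
P_0 = D_1/(1+r)^1 + D_2/(1+r)^2 + D_3/(1+r)^3 + D_4/(1+r)^4 + D_5/(1+r)^5 + TV/(1+r)^5
    = 2137.01149 + 2195.58564 + 2255.76526 + 2317.59437 + 2381.11818 + 32145.09541 = 43432.17035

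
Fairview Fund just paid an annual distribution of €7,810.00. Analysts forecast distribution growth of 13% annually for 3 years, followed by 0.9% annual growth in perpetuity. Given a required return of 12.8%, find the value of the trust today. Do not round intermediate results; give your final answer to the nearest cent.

D_1 = 8825.30000
D_2 = 9972.58900
D_3 = 11269.02557
Terminal value at year 3: TV = D_3×(1+g_2)/(r−g_2) = 11370.44680/0.119 = 95549.97311
P_0 = D_1/(1+r)^1 + D_2/(1+r)^2 + D_3/(1+r)^3 + TV/(1+r)^3
    = 7823.84752 + 7837.71959 + 7851.61625 + 66573.78824 = 90086.97159

€90086.97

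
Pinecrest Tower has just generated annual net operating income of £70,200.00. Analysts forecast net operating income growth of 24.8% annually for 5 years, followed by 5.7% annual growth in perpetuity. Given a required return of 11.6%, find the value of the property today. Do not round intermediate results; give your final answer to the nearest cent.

£2696456.54

D_1 = 87609.60000
D_2 = 109336.78080
D_3 = 136452.30244
D_4 = 170292.47344
D_5 = 212525.00686
Terminal value at year 5: TV = D_5×(1+g_2)/(r−g_2) = 224638.93225/0.059 = 3807439.52962
P_0 = D_1/(1+r)^1 + D_2/(1+r)^2 + D_3/(1+r)^3 + D_4/(1+r)^4 + D_5/(1+r)^5 + TV/(1+r)^5
    = 78503.22581 + 87788.55359 + 98172.14595 + 109783.90515 + 122769.09823 + 2199439.60728 = 2696456.53601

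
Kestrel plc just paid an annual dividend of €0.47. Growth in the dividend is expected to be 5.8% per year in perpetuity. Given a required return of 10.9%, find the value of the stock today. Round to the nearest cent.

D₁ = D₀ × (1 + g) = €0.47 × 1.058 = €0.4973
Growing perpetuity: P = D₁ / (r − g) = €0.4973 / (0.109 − 0.058) = €9.75

€9.75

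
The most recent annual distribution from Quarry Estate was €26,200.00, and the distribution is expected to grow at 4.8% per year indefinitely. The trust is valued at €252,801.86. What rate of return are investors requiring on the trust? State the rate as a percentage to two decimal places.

D₁ = €26,200.00 × 1.048 = €27,457.6000
P = D₁/(r − g) ⇒ r = D₁/P + g = €27,457.6000/€252,801.86 + 0.048 = 0.108613 + 0.048 = 0.156613

15.66%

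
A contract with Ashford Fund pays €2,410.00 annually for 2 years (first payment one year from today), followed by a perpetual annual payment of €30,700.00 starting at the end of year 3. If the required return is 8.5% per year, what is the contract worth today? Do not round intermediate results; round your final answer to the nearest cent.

PV of 2-year annuity: €2,410.00 × [1 − (1+0.085)^−2] / 0.085 = 4268.38540
Perpetuity value at year 2: €30,700.00 / 0.085 = 361176.47059
PV of perpetuity: 361176.47059 / (1+0.085)^2 = 306803.26241
Total PV = 4268.38540 + 306803.26241 = 311071.64781

€311071.65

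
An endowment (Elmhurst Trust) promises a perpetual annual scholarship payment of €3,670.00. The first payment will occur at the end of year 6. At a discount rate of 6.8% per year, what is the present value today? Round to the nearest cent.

€38841.94

Value at end of year 5: C / r = €3,670.00 / 0.068 = €53,970.5882
Discount to today: PV = €53,970.5882 / (1 + 0.068)^5 = €53,970.5882 / 1.389493 = €38,841.94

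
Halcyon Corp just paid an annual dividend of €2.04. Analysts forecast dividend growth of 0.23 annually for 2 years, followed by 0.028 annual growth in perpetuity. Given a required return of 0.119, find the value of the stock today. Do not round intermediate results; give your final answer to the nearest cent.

€32.55

D_1 = 2.50920
D_2 = 3.08632
Terminal value at year 2: TV = D_2×(1+g_2)/(r−g_2) = 3.17273/0.091 = 34.86520
P_0 = D_1/(1+r)^1 + D_2/(1+r)^2 + TV/(1+r)^2
    = 2.24236 + 2.46479 + 27.84402 = 32.55117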